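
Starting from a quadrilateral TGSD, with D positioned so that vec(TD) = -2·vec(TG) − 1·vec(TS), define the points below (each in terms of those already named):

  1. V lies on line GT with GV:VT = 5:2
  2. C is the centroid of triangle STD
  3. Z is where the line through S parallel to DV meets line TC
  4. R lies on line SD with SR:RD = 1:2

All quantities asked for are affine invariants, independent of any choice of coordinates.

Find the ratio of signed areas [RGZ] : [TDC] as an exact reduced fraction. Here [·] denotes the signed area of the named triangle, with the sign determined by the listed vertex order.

Set T = (0, 0), G = (1, 0), S = (0, 1), D = (-2, -1); any affine frame gives the same invariant.
1. V lies on line GT with GV:VT = 5:2 ⇒ V = (2/7, 0)
2. C is the centroid of triangle STD ⇒ C = (-2/3, 0)
3. Z is where the line through S parallel to DV meets line TC ⇒ Z = (-16/7, 0)
4. R lies on line SD with SR:RD = 1:2 ⇒ R = (-2/3, 1/3)
2·[RGZ] = -23/21, 2·[TDC] = -2/3
[RGZ]:[TDC] = -23/21:-2/3 = 23/14

[RGZ]:[TDC] = 23/14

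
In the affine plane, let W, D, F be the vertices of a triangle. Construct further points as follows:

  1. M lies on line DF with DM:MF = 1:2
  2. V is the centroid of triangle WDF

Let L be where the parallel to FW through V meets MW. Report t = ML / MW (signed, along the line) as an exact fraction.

t = 1/2

Assign W = (0, 0), D = (1, 0), F = (0, 1) — the answer is frame-independent, so this choice is without loss of generality.
1. M lies on line DF with DM:MF = 1:2 ⇒ M = (2/3, 1/3)
2. V is the centroid of triangle WDF ⇒ V = (1/3, 1/3)
through V parallel to FW: direction (0, -1); meets MW at L = (1/3, 1/6)
L = M + t·(W−M) with t = 1/2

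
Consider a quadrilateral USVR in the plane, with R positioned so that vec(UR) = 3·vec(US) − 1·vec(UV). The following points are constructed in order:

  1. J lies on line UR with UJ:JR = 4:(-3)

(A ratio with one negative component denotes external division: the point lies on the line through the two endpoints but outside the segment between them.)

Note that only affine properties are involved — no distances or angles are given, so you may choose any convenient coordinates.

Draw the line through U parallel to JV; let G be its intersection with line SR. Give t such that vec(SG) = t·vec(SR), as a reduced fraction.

Choose coordinates U = (0, 0), S = (1, 0), V = (0, 1), R = (3, -1).
1. J lies on line UR with UJ:JR = 4:(-3) ⇒ J = (12, -4)
through U parallel to JV: direction (-12, 5); meets SR at G = (6, -5/2)
G = S + t·(R−S) with t = 5/2

t = 5/2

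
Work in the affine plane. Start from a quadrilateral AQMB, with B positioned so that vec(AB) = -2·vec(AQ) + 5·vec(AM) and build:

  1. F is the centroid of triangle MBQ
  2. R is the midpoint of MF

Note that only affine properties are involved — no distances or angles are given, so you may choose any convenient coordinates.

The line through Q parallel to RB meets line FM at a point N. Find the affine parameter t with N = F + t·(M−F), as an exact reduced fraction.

t = -3/2

Choose coordinates A = (0, 0), Q = (1, 0), M = (0, 1), B = (-2, 5).
1. F is the centroid of triangle MBQ ⇒ F = (-1/3, 2)
2. R is the midpoint of MF ⇒ R = (-1/6, 3/2)
through Q parallel to RB: direction (-11/6, 7/2); meets FM at N = (-5/6, 7/2)
N = F + t·(M−F) with t = -3/2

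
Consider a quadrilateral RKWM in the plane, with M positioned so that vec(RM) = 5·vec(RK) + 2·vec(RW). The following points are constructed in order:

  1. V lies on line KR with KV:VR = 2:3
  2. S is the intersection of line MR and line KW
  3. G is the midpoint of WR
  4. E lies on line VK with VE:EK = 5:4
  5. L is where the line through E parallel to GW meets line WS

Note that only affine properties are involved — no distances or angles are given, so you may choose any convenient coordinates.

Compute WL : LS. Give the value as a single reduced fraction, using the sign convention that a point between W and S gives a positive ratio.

WL:LS = -259/34

Assign R = (0, 0), K = (1, 0), W = (0, 1), M = (5, 2) — the answer is frame-independent, so this choice is without loss of generality.
1. V lies on line KR with KV:VR = 2:3 ⇒ V = (3/5, 0)
2. S is the intersection of line MR and line KW ⇒ S = (5/7, 2/7)
3. G is the midpoint of WR ⇒ G = (0, 1/2)
4. E lies on line VK with VE:EK = 5:4 ⇒ E = (37/45, 0)
5. L is where the line through E parallel to GW meets line WS ⇒ L = (37/45, 8/45)
L = W + t·(S−W) with t = 259/225, so WL:LS = t:(1−t) = 259/225:-34/225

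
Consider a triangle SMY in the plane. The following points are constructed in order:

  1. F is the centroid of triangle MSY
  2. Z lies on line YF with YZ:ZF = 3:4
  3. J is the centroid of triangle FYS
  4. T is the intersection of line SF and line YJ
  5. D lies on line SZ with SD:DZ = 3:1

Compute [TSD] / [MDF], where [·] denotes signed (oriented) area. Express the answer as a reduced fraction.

[TSD]:[MDF] = -6/5

Choose coordinates S = (0, 0), M = (1, 0), Y = (0, 1).
1. F is the centroid of triangle MSY ⇒ F = (1/3, 1/3)
2. Z lies on line YF with YZ:ZF = 3:4 ⇒ Z = (1/7, 5/7)
3. J is the centroid of triangle FYS ⇒ J = (1/9, 4/9)
4. T is the intersection of line SF and line YJ ⇒ T = (1/6, 1/6)
5. D lies on line SZ with SD:DZ = 3:1 ⇒ D = (3/28, 15/28)
2·[TSD] = -1/14, 2·[MDF] = 5/84
[TSD]:[MDF] = -1/14:5/84 = -6/5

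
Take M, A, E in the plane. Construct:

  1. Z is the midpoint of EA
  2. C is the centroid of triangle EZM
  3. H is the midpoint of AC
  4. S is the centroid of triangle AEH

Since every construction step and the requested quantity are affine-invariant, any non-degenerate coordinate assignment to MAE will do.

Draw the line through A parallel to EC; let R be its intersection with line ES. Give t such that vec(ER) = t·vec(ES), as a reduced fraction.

t = 2

Assign M = (0, 0), A = (1, 0), E = (0, 1) — the answer is frame-independent, so this choice is without loss of generality.
1. Z is the midpoint of EA ⇒ Z = (1/2, 1/2)
2. C is the centroid of triangle EZM ⇒ C = (1/6, 1/2)
3. H is the midpoint of AC ⇒ H = (7/12, 1/4)
4. S is the centroid of triangle AEH ⇒ S = (19/36, 5/12)
through A parallel to EC: direction (1/6, -1/2); meets ES at R = (19/18, -1/6)
R = E + t·(S−E) with t = 2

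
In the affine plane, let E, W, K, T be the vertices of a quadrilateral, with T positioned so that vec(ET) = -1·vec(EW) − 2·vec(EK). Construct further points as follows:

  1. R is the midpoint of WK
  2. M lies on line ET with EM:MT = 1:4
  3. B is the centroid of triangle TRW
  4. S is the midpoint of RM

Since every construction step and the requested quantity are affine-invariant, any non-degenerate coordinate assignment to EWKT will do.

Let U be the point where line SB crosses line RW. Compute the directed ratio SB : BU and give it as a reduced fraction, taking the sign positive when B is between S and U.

Choose coordinates E = (0, 0), W = (1, 0), K = (0, 1), T = (-1, -2).
1. R is the midpoint of WK ⇒ R = (1/2, 1/2)
2. M lies on line ET with EM:MT = 1:4 ⇒ M = (-1/5, -2/5)
3. B is the centroid of triangle TRW ⇒ B = (1/6, -1/2)
4. S is the midpoint of RM ⇒ S = (3/20, 1/20)
line SB meets RW at U = (1/8, 7/8)
B = S + t·(U−S) with t = -2/3, so SB:BU = -2/3:5/3

SB:BU = -2/5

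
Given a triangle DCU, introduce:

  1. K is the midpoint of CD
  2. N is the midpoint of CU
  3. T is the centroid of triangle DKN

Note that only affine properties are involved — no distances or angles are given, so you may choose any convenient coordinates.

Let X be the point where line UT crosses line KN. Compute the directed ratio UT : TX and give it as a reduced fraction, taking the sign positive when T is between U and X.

UT:TX = 2

Work in coordinates with D = (0, 0), C = (1, 0), U = (0, 1).
1. K is the midpoint of CD ⇒ K = (1/2, 0)
2. N is the midpoint of CU ⇒ N = (1/2, 1/2)
3. T is the centroid of triangle DKN ⇒ T = (1/3, 1/6)
line UT meets KN at X = (1/2, -1/4)
T = U + t·(X−U) with t = 2/3, so UT:TX = 2/3:1/3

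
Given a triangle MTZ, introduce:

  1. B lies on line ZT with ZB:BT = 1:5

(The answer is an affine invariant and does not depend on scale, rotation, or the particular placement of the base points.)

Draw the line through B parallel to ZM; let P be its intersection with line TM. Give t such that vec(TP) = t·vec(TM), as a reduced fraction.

Work in coordinates with M = (0, 0), T = (1, 0), Z = (0, 1).
1. B lies on line ZT with ZB:BT = 1:5 ⇒ B = (1/6, 5/6)
through B parallel to ZM: direction (0, -1); meets TM at P = (1/6, 0)
P = T + t·(M−T) with t = 5/6

t = 5/6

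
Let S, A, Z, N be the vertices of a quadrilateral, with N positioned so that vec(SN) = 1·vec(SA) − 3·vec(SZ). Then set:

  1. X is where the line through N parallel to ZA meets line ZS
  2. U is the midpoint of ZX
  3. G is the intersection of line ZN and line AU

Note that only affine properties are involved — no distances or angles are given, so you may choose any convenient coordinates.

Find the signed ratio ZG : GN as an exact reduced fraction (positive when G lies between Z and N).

Assign S = (0, 0), A = (1, 0), Z = (0, 1), N = (1, -3) — the answer is frame-independent, so this choice is without loss of generality.
1. X is where the line through N parallel to ZA meets line ZS ⇒ X = (0, -2)
2. U is the midpoint of ZX ⇒ U = (0, -1/2)
3. G is the intersection of line ZN and line AU ⇒ G = (1/3, -1/3)
G = Z + t·(N−Z) with t = 1/3, so ZG:GN = t:(1−t) = 1/3:2/3

ZG:GN = 1/2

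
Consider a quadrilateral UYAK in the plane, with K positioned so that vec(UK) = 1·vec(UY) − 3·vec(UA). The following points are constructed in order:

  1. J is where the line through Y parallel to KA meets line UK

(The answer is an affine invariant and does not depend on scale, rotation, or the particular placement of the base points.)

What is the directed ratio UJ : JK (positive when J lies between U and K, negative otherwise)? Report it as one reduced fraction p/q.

Work in coordinates with U = (0, 0), Y = (1, 0), A = (0, 1), K = (1, -3).
1. J is where the line through Y parallel to KA meets line UK ⇒ J = (4, -12)
J = U + t·(K−U) with t = 4, so UJ:JK = t:(1−t) = 4:-3

UJ:JK = -4/3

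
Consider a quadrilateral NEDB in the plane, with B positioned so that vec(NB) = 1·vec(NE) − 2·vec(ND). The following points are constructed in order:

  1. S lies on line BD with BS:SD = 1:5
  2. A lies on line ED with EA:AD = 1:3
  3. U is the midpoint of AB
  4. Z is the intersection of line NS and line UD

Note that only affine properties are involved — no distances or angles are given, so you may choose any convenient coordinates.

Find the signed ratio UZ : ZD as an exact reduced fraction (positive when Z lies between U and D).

UZ:ZD = -7/10

Choose coordinates N = (0, 0), E = (1, 0), D = (0, 1), B = (1, -2).
1. S lies on line BD with BS:SD = 1:5 ⇒ S = (5/6, -3/2)
2. A lies on line ED with EA:AD = 1:3 ⇒ A = (3/4, 1/4)
3. U is the midpoint of AB ⇒ U = (7/8, -7/8)
4. Z is the intersection of line NS and line UD ⇒ Z = (35/12, -21/4)
Z = U + t·(D−U) with t = -7/3, so UZ:ZD = t:(1−t) = -7/3:10/3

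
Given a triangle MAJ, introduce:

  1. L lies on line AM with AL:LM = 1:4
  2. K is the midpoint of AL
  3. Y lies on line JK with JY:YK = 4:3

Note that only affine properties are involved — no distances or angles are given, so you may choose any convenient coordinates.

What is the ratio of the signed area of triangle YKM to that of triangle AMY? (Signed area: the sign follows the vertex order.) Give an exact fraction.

[YKM]:[AMY] = 9/10

Assign M = (0, 0), A = (1, 0), J = (0, 1) — the answer is frame-independent, so this choice is without loss of generality.
1. L lies on line AM with AL:LM = 1:4 ⇒ L = (4/5, 0)
2. K is the midpoint of AL ⇒ K = (9/10, 0)
3. Y lies on line JK with JY:YK = 4:3 ⇒ Y = (18/35, 3/7)
2·[YKM] = -27/70, 2·[AMY] = -3/7
[YKM]:[AMY] = -27/70:-3/7 = 9/10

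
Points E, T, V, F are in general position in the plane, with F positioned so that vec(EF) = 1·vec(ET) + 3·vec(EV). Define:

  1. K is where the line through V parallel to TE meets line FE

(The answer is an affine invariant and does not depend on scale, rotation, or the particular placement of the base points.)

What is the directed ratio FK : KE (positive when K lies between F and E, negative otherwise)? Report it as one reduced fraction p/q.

Set E = (0, 0), T = (1, 0), V = (0, 1), F = (1, 3); any affine frame gives the same invariant.
1. K is where the line through V parallel to TE meets line FE ⇒ K = (1/3, 1)
K = F + t·(E−F) with t = 2/3, so FK:KE = t:(1−t) = 2/3:1/3

FK:KE = 2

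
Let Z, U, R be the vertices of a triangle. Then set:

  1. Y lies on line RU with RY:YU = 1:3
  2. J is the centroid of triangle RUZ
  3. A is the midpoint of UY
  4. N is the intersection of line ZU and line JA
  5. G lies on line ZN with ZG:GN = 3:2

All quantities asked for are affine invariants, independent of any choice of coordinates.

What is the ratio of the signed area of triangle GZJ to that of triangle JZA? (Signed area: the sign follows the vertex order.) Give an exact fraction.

[GZJ]:[JZA] = 24/5

Choose coordinates Z = (0, 0), U = (1, 0), R = (0, 1).
1. Y lies on line RU with RY:YU = 1:3 ⇒ Y = (1/4, 3/4)
2. J is the centroid of triangle RUZ ⇒ J = (1/3, 1/3)
3. A is the midpoint of UY ⇒ A = (5/8, 3/8)
4. N is the intersection of line ZU and line JA ⇒ N = (-2, 0)
5. G lies on line ZN with ZG:GN = 3:2 ⇒ G = (-6/5, 0)
2·[GZJ] = 2/5, 2·[JZA] = 1/12
[GZJ]:[JZA] = 2/5:1/12 = 24/5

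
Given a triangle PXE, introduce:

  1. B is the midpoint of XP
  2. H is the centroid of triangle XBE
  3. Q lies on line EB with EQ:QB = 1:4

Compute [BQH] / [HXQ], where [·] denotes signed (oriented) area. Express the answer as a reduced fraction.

Set P = (0, 0), X = (1, 0), E = (0, 1); any affine frame gives the same invariant.
1. B is the midpoint of XP ⇒ B = (1/2, 0)
2. H is the centroid of triangle XBE ⇒ H = (1/2, 1/3)
3. Q lies on line EB with EQ:QB = 1:4 ⇒ Q = (1/10, 4/5)
2·[BQH] = -2/15, 2·[HXQ] = 1/10
[BQH]:[HXQ] = -2/15:1/10 = -4/3

[BQH]:[HXQ] = -4/3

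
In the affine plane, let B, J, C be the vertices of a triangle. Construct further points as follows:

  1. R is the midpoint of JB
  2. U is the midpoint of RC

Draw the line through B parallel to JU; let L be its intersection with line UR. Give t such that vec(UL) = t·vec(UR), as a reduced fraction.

t = 2

Choose coordinates B = (0, 0), J = (1, 0), C = (0, 1).
1. R is the midpoint of JB ⇒ R = (1/2, 0)
2. U is the midpoint of RC ⇒ U = (1/4, 1/2)
through B parallel to JU: direction (-3/4, 1/2); meets UR at L = (3/4, -1/2)
L = U + t·(R−U) with t = 2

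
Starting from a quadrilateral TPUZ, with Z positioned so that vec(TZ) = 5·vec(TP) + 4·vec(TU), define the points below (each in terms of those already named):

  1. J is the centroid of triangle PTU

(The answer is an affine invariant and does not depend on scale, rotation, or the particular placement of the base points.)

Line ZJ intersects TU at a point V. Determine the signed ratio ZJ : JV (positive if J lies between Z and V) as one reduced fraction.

Choose coordinates T = (0, 0), P = (1, 0), U = (0, 1), Z = (5, 4).
1. J is the centroid of triangle PTU ⇒ J = (1/3, 1/3)
line ZJ meets TU at V = (0, 1/14)
J = Z + t·(V−Z) with t = 14/15, so ZJ:JV = 14/15:1/15

ZJ:JV = 14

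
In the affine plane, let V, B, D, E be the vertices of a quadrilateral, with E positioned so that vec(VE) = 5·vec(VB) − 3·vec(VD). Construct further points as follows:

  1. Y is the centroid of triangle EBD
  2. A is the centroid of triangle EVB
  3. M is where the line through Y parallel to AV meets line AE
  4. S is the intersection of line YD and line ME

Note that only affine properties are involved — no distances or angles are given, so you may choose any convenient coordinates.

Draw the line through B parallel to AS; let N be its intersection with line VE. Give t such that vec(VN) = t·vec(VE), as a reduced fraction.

Set V = (0, 0), B = (1, 0), D = (0, 1), E = (5, -3); any affine frame gives the same invariant.
1. Y is the centroid of triangle EBD ⇒ Y = (2, -2/3)
2. A is the centroid of triangle EVB ⇒ A = (2, -1)
3. M is where the line through Y parallel to AV meets line AE ⇒ M = (0, 1/3)
4. S is the intersection of line YD and line ME ⇒ S = (4, -7/3)
through B parallel to AS: direction (2, -4/3); meets VE at N = (10, -6)
N = V + t·(E−V) with t = 2

t = 2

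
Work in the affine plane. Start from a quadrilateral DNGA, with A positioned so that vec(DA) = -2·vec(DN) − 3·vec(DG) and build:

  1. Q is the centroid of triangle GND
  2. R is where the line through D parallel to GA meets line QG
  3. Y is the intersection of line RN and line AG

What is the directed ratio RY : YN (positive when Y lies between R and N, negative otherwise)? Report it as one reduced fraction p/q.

RY:YN = -1/3

Set D = (0, 0), N = (1, 0), G = (0, 1), A = (-2, -3); any affine frame gives the same invariant.
1. Q is the centroid of triangle GND ⇒ Q = (1/3, 1/3)
2. R is where the line through D parallel to GA meets line QG ⇒ R = (1/4, 1/2)
3. Y is the intersection of line RN and line AG ⇒ Y = (-1/8, 3/4)
Y = R + t·(N−R) with t = -1/2, so RY:YN = t:(1−t) = -1/2:3/2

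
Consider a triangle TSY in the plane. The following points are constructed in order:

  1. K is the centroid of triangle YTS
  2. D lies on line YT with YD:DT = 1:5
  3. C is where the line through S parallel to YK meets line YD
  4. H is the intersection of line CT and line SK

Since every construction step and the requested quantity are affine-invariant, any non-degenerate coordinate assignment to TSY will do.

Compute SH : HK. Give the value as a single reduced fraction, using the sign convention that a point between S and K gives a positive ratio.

Set T = (0, 0), S = (1, 0), Y = (0, 1); any affine frame gives the same invariant.
1. K is the centroid of triangle YTS ⇒ K = (1/3, 1/3)
2. D lies on line YT with YD:DT = 1:5 ⇒ D = (0, 5/6)
3. C is where the line through S parallel to YK meets line YD ⇒ C = (0, 2)
4. H is the intersection of line CT and line SK ⇒ H = (0, 1/2)
H = S + t·(K−S) with t = 3/2, so SH:HK = t:(1−t) = 3/2:-1/2

SH:HK = -3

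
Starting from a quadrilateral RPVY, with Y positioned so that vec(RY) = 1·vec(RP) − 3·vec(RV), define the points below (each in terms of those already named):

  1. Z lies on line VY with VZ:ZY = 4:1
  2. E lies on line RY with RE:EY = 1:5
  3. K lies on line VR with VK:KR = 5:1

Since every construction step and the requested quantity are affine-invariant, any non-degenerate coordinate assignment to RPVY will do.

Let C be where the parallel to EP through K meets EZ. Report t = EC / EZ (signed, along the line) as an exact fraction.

t = -115/312

Choose coordinates R = (0, 0), P = (1, 0), V = (0, 1), Y = (1, -3).
1. Z lies on line VY with VZ:ZY = 4:1 ⇒ Z = (4/5, -11/5)
2. E lies on line RY with RE:EY = 1:5 ⇒ E = (1/6, -1/2)
3. K lies on line VR with VK:KR = 5:1 ⇒ K = (0, 1/6)
through K parallel to EP: direction (5/6, 1/2); meets EZ at C = (-125/1872, 79/624)
C = E + t·(Z−E) with t = -115/312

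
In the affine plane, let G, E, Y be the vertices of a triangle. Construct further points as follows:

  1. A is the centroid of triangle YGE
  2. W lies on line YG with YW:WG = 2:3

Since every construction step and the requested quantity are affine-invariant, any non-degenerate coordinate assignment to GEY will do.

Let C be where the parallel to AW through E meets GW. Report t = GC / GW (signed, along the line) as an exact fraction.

Choose coordinates G = (0, 0), E = (1, 0), Y = (0, 1).
1. A is the centroid of triangle YGE ⇒ A = (1/3, 1/3)
2. W lies on line YG with YW:WG = 2:3 ⇒ W = (0, 3/5)
through E parallel to AW: direction (-1/3, 4/15); meets GW at C = (0, 4/5)
C = G + t·(W−G) with t = 4/3

t = 4/3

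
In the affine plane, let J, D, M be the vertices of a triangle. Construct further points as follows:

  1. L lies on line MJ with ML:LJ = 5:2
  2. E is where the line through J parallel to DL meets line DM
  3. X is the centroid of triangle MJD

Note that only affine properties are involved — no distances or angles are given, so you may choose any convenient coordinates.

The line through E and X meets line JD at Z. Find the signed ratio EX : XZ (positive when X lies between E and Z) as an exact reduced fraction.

EX:XZ = -11/5

Work in coordinates with J = (0, 0), D = (1, 0), M = (0, 1).
1. L lies on line MJ with ML:LJ = 5:2 ⇒ L = (0, 2/7)
2. E is where the line through J parallel to DL meets line DM ⇒ E = (7/5, -2/5)
3. X is the centroid of triangle MJD ⇒ X = (1/3, 1/3)
line EX meets JD at Z = (9/11, 0)
X = E + t·(Z−E) with t = 11/6, so EX:XZ = 11/6:-5/6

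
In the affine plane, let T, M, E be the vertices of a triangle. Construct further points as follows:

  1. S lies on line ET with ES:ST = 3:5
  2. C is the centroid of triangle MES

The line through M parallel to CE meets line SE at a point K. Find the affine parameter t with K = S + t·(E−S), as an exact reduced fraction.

t = 2

Choose coordinates T = (0, 0), M = (1, 0), E = (0, 1).
1. S lies on line ET with ES:ST = 3:5 ⇒ S = (0, 5/8)
2. C is the centroid of triangle MES ⇒ C = (1/3, 13/24)
through M parallel to CE: direction (-1/3, 11/24); meets SE at K = (0, 11/8)
K = S + t·(E−S) with t = 2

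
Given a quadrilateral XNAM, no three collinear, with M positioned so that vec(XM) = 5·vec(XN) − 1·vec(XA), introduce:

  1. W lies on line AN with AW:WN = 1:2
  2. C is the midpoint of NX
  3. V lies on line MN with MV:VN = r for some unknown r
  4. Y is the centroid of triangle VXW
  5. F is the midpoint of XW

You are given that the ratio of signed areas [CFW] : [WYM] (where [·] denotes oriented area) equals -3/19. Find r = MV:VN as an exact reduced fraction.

r = -1/5

Set X = (0, 0), N = (1, 0), A = (0, 1), M = (5, -1); any affine frame gives the same invariant.
1. W lies on line AN with AW:WN = 1:2 ⇒ W = (1/3, 2/3)
2. C is the midpoint of NX ⇒ C = (1/2, 0)
3. With MV:VN = r, write λ = r/(r+1) so V = M + λ·(N−M); V is affine-linear in λ
4. Y is the centroid of triangle VXW ⇒ Y is an affine combination of earlier points and hence also affine-linear in λ
5. F is the midpoint of XW ⇒ F = (1/6, 1/3)
Every point depending on V is an affine combination of V and λ-independent points, so each such coordinate is linear in λ; the λ² term in each signed area is a multiple of (N−M)×(N−M) = 0, so 2·[CFW] and 2·[WYM] are each linear in λ. Evaluating at λ=0 and λ=1:
  2·[CFW] = -1/6,   2·[WYM] = 2/3·λ + 11/9
So [CFW]:[WYM] = (-1/6) / (2/3·λ + 11/9). Setting this equal to -3/19:
  -1/6 = -3/19·(2/3·λ + 11/9)  ⇒  λ = -1/4
Then r = λ/(1−λ) = (-1/4)/(5/4) = -1/5. Check: with r = -1/5, V = (6, -5/4) and [CFW]:[WYM] = -3/19 as required.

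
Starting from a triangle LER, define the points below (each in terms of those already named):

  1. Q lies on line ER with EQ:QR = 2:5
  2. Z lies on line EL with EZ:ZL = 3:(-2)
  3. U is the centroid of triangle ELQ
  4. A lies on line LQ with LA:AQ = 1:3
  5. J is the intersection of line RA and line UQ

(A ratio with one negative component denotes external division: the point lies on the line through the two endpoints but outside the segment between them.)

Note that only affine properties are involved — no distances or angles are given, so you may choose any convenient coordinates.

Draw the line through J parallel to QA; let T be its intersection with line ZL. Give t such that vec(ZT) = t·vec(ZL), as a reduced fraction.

Assign L = (0, 0), E = (1, 0), R = (0, 1) — the answer is frame-independent, so this choice is without loss of generality.
1. Q lies on line ER with EQ:QR = 2:5 ⇒ Q = (5/7, 2/7)
2. Z lies on line EL with EZ:ZL = 3:(-2) ⇒ Z = (-2, 0)
3. U is the centroid of triangle ELQ ⇒ U = (4/7, 2/21)
4. A lies on line LQ with LA:AQ = 1:3 ⇒ A = (5/28, 1/14)
5. J is the intersection of line RA and line UQ ⇒ J = (25/98, -16/49)
through J parallel to QA: direction (-15/28, -3/14); meets ZL at T = (15/14, 0)
T = Z + t·(L−Z) with t = 43/28

t = 43/28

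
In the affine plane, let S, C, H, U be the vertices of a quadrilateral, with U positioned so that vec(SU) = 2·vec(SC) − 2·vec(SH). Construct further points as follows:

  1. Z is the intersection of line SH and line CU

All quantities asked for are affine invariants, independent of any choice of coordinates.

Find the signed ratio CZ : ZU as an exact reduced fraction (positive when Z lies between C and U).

CZ:ZU = -1/2

Set S = (0, 0), C = (1, 0), H = (0, 1), U = (2, -2); any affine frame gives the same invariant.
1. Z is the intersection of line SH and line CU ⇒ Z = (0, 2)
Z = C + t·(U−C) with t = -1, so CZ:ZU = t:(1−t) = -1:2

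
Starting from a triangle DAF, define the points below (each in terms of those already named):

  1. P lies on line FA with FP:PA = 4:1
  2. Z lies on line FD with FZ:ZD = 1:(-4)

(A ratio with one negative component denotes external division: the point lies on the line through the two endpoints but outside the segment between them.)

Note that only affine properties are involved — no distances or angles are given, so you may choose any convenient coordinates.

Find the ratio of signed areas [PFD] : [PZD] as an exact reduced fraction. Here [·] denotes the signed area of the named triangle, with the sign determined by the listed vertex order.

Set D = (0, 0), A = (1, 0), F = (0, 1); any affine frame gives the same invariant.
1. P lies on line FA with FP:PA = 4:1 ⇒ P = (4/5, 1/5)
2. Z lies on line FD with FZ:ZD = 1:(-4) ⇒ Z = (0, 4/3)
2·[PFD] = 4/5, 2·[PZD] = 16/15
[PFD]:[PZD] = 4/5:16/15 = 3/4

[PFD]:[PZD] = 3/4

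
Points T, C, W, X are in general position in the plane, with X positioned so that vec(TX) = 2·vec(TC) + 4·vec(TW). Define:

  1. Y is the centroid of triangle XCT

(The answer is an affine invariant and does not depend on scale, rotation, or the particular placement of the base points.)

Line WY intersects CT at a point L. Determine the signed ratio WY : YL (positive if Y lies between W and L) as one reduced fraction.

Assign T = (0, 0), C = (1, 0), W = (0, 1), X = (2, 4) — the answer is frame-independent, so this choice is without loss of generality.
1. Y is the centroid of triangle XCT ⇒ Y = (1, 4/3)
line WY meets CT at L = (-3, 0)
Y = W + t·(L−W) with t = -1/3, so WY:YL = -1/3:4/3

WY:YL = -1/4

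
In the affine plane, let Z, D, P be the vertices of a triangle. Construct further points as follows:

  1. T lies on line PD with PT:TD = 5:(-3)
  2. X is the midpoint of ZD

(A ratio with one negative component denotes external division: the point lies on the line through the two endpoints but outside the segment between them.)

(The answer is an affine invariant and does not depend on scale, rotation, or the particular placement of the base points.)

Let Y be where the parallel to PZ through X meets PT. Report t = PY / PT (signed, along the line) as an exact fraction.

t = 1/5

Choose coordinates Z = (0, 0), D = (1, 0), P = (0, 1).
1. T lies on line PD with PT:TD = 5:(-3) ⇒ T = (5/2, -3/2)
2. X is the midpoint of ZD ⇒ X = (1/2, 0)
through X parallel to PZ: direction (0, -1); meets PT at Y = (1/2, 1/2)
Y = P + t·(T−P) with t = 1/5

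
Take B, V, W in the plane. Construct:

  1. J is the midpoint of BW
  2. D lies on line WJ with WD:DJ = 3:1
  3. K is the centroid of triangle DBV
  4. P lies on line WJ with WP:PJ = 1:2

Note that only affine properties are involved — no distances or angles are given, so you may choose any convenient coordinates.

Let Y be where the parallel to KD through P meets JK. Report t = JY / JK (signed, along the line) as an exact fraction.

Assign B = (0, 0), V = (1, 0), W = (0, 1) — the answer is frame-independent, so this choice is without loss of generality.
1. J is the midpoint of BW ⇒ J = (0, 1/2)
2. D lies on line WJ with WD:DJ = 3:1 ⇒ D = (0, 5/8)
3. K is the centroid of triangle DBV ⇒ K = (1/3, 5/24)
4. P lies on line WJ with WP:PJ = 1:2 ⇒ P = (0, 5/6)
through P parallel to KD: direction (-1/3, 5/12); meets JK at Y = (8/9, -5/18)
Y = J + t·(K−J) with t = 8/3

t = 8/3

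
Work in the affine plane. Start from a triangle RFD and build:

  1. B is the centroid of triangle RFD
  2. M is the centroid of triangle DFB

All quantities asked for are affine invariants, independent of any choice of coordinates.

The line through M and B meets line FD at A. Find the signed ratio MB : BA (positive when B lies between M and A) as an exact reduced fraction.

Set R = (0, 0), F = (1, 0), D = (0, 1); any affine frame gives the same invariant.
1. B is the centroid of triangle RFD ⇒ B = (1/3, 1/3)
2. M is the centroid of triangle DFB ⇒ M = (4/9, 4/9)
line MB meets FD at A = (1/2, 1/2)
B = M + t·(A−M) with t = -2, so MB:BA = -2:3

MB:BA = -2/3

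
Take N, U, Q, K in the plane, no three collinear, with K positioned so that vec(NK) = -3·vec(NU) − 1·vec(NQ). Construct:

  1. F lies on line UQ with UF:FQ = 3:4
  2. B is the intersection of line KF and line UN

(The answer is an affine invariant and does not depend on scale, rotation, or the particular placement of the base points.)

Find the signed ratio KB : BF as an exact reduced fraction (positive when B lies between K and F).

Choose coordinates N = (0, 0), U = (1, 0), Q = (0, 1), K = (-3, -1).
1. F lies on line UQ with UF:FQ = 3:4 ⇒ F = (4/7, 3/7)
2. B is the intersection of line KF and line UN ⇒ B = (-1/2, 0)
B = K + t·(F−K) with t = 7/10, so KB:BF = t:(1−t) = 7/10:3/10

KB:BF = 7/3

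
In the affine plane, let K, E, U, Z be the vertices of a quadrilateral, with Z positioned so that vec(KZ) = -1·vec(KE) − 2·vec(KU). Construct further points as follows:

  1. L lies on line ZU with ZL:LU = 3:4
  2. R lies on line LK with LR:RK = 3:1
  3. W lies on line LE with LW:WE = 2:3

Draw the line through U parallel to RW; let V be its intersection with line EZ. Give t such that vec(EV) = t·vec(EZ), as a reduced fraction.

Assign K = (0, 0), E = (1, 0), U = (0, 1), Z = (-1, -2) — the answer is frame-independent, so this choice is without loss of generality.
1. L lies on line ZU with ZL:LU = 3:4 ⇒ L = (-4/7, -5/7)
2. R lies on line LK with LR:RK = 3:1 ⇒ R = (-1/7, -5/28)
3. W lies on line LE with LW:WE = 2:3 ⇒ W = (2/35, -3/7)
through U parallel to RW: direction (1/5, -1/4); meets EZ at V = (8/9, -1/9)
V = E + t·(Z−E) with t = 1/18

t = 1/18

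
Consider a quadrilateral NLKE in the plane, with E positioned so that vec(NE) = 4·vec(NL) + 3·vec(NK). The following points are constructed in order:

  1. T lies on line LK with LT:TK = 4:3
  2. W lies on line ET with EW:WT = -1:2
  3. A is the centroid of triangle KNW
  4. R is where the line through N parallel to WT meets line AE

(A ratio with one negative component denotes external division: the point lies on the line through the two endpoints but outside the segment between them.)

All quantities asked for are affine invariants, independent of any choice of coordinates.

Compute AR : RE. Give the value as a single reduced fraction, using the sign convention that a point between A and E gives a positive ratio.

AR:RE = -32/21

Set N = (0, 0), L = (1, 0), K = (0, 1), E = (4, 3); any affine frame gives the same invariant.
1. T lies on line LK with LT:TK = 4:3 ⇒ T = (3/7, 4/7)
2. W lies on line ET with EW:WT = -1:2 ⇒ W = (53/7, 38/7)
3. A is the centroid of triangle KNW ⇒ A = (53/21, 15/7)
4. R is where the line through N parallel to WT meets line AE ⇒ R = (75/11, 51/11)
R = A + t·(E−A) with t = 32/11, so AR:RE = t:(1−t) = 32/11:-21/11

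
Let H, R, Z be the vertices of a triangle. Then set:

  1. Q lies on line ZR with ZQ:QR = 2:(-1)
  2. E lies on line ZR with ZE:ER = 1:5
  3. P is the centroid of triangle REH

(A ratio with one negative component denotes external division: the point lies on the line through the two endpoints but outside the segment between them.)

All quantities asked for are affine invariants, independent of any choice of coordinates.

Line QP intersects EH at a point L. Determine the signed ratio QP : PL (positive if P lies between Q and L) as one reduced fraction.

Set H = (0, 0), R = (1, 0), Z = (0, 1); any affine frame gives the same invariant.
1. Q lies on line ZR with ZQ:QR = 2:(-1) ⇒ Q = (2, -1)
2. E lies on line ZR with ZE:ER = 1:5 ⇒ E = (1/6, 5/6)
3. P is the centroid of triangle REH ⇒ P = (7/18, 5/18)
line QP meets EH at L = (17/168, 85/168)
P = Q + t·(L−Q) with t = 28/33, so QP:PL = 28/33:5/33

QP:PL = 28/5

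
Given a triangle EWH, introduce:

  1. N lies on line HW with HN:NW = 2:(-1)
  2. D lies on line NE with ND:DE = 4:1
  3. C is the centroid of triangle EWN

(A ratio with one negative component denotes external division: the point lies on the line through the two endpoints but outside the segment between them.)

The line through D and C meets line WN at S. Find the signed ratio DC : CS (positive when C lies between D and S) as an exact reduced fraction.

DC:CS = 7/5

Assign E = (0, 0), W = (1, 0), H = (0, 1) — the answer is frame-independent, so this choice is without loss of generality.
1. N lies on line HW with HN:NW = 2:(-1) ⇒ N = (2, -1)
2. D lies on line NE with ND:DE = 4:1 ⇒ D = (2/5, -1/5)
3. C is the centroid of triangle EWN ⇒ C = (1, -1/3)
line DC meets WN at S = (10/7, -3/7)
C = D + t·(S−D) with t = 7/12, so DC:CS = 7/12:5/12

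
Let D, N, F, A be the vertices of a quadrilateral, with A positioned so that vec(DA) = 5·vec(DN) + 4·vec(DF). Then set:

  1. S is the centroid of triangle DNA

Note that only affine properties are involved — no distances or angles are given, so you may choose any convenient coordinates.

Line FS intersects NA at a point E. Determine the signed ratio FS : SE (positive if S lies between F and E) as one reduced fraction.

Set D = (0, 0), N = (1, 0), F = (0, 1), A = (5, 4); any affine frame gives the same invariant.
1. S is the centroid of triangle DNA ⇒ S = (2, 4/3)
line FS meets NA at E = (12/5, 7/5)
S = F + t·(E−F) with t = 5/6, so FS:SE = 5/6:1/6

FS:SE = 5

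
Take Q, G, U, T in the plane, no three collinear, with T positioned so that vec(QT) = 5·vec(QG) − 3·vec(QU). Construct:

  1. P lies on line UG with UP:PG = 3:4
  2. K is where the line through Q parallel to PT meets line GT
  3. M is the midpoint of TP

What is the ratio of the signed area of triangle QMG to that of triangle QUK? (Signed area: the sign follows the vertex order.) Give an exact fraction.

Choose coordinates Q = (0, 0), G = (1, 0), U = (0, 1), T = (5, -3).
1. P lies on line UG with UP:PG = 3:4 ⇒ P = (3/7, 4/7)
2. K is where the line through Q parallel to PT meets line GT ⇒ K = (-24, 75/4)
3. M is the midpoint of TP ⇒ M = (19/7, -17/14)
2·[QMG] = 17/14, 2·[QUK] = 24
[QMG]:[QUK] = 17/14:24 = 17/336

[QMG]:[QUK] = 17/336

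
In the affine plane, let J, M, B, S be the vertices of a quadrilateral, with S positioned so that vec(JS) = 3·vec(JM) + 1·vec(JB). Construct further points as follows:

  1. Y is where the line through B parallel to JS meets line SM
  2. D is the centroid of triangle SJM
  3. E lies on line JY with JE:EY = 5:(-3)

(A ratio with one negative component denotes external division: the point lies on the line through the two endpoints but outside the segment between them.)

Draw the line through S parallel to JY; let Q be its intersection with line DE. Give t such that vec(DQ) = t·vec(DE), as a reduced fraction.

Assign J = (0, 0), M = (1, 0), B = (0, 1), S = (3, 1) — the answer is frame-independent, so this choice is without loss of generality.
1. Y is where the line through B parallel to JS meets line SM ⇒ Y = (9, 4)
2. D is the centroid of triangle SJM ⇒ D = (4/3, 1/3)
3. E lies on line JY with JE:EY = 5:(-3) ⇒ E = (45/2, 10)
through S parallel to JY: direction (9, 4); meets DE at Q = (-33/7, -17/7)
Q = D + t·(E−D) with t = -2/7

t = -2/7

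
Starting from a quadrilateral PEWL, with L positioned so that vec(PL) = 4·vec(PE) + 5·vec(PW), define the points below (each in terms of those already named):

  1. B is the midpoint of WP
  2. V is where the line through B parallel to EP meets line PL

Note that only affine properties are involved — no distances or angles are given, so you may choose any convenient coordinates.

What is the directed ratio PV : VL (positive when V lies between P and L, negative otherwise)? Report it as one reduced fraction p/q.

Work in coordinates with P = (0, 0), E = (1, 0), W = (0, 1), L = (4, 5).
1. B is the midpoint of WP ⇒ B = (0, 1/2)
2. V is where the line through B parallel to EP meets line PL ⇒ V = (2/5, 1/2)
V = P + t·(L−P) with t = 1/10, so PV:VL = t:(1−t) = 1/10:9/10

PV:VL = 1/9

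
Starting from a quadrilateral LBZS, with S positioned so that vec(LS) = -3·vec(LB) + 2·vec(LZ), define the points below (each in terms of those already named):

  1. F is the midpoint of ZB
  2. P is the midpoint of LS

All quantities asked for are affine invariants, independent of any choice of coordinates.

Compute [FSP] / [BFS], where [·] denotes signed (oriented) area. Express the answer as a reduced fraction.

[FSP]:[BFS] = 5/4

Choose coordinates L = (0, 0), B = (1, 0), Z = (0, 1), S = (-3, 2).
1. F is the midpoint of ZB ⇒ F = (1/2, 1/2)
2. P is the midpoint of LS ⇒ P = (-3/2, 1)
2·[FSP] = 5/4, 2·[BFS] = 1
[FSP]:[BFS] = 5/4:1 = 5/4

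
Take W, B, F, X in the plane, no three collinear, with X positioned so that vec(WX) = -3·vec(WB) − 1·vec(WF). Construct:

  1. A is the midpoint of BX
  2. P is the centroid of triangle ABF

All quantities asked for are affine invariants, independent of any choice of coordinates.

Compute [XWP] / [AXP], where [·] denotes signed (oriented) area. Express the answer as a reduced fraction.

Choose coordinates W = (0, 0), B = (1, 0), F = (0, 1), X = (-3, -1).
1. A is the midpoint of BX ⇒ A = (-1, -1/2)
2. P is the centroid of triangle ABF ⇒ P = (0, 1/6)
2·[XWP] = 1/2, 2·[AXP] = -5/6
[XWP]:[AXP] = 1/2:-5/6 = -3/5

[XWP]:[AXP] = -3/5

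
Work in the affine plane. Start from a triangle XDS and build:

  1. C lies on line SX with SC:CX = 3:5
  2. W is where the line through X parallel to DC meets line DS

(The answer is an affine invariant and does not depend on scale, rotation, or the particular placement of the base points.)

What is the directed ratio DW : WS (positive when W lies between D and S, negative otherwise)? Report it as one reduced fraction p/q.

Choose coordinates X = (0, 0), D = (1, 0), S = (0, 1).
1. C lies on line SX with SC:CX = 3:5 ⇒ C = (0, 5/8)
2. W is where the line through X parallel to DC meets line DS ⇒ W = (8/3, -5/3)
W = D + t·(S−D) with t = -5/3, so DW:WS = t:(1−t) = -5/3:8/3

DW:WS = -5/8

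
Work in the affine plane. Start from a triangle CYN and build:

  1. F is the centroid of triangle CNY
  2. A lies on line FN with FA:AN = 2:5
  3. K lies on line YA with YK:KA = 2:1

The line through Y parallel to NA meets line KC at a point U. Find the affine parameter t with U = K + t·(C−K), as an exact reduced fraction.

t = -1/2

Work in coordinates with C = (0, 0), Y = (1, 0), N = (0, 1).
1. F is the centroid of triangle CNY ⇒ F = (1/3, 1/3)
2. A lies on line FN with FA:AN = 2:5 ⇒ A = (5/21, 11/21)
3. K lies on line YA with YK:KA = 2:1 ⇒ K = (31/63, 22/63)
through Y parallel to NA: direction (5/21, -10/21); meets KC at U = (31/42, 11/21)
U = K + t·(C−K) with t = -1/2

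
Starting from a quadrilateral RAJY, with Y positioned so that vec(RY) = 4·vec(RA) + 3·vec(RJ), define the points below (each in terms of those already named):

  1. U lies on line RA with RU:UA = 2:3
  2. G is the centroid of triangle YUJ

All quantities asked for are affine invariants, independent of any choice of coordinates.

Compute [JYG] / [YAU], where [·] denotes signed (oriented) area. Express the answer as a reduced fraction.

[JYG]:[YAU] = 8/9

Set R = (0, 0), A = (1, 0), J = (0, 1), Y = (4, 3); any affine frame gives the same invariant.
1. U lies on line RA with RU:UA = 2:3 ⇒ U = (2/5, 0)
2. G is the centroid of triangle YUJ ⇒ G = (22/15, 4/3)
2·[JYG] = -8/5, 2·[YAU] = -9/5
[JYG]:[YAU] = -8/5:-9/5 = 8/9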